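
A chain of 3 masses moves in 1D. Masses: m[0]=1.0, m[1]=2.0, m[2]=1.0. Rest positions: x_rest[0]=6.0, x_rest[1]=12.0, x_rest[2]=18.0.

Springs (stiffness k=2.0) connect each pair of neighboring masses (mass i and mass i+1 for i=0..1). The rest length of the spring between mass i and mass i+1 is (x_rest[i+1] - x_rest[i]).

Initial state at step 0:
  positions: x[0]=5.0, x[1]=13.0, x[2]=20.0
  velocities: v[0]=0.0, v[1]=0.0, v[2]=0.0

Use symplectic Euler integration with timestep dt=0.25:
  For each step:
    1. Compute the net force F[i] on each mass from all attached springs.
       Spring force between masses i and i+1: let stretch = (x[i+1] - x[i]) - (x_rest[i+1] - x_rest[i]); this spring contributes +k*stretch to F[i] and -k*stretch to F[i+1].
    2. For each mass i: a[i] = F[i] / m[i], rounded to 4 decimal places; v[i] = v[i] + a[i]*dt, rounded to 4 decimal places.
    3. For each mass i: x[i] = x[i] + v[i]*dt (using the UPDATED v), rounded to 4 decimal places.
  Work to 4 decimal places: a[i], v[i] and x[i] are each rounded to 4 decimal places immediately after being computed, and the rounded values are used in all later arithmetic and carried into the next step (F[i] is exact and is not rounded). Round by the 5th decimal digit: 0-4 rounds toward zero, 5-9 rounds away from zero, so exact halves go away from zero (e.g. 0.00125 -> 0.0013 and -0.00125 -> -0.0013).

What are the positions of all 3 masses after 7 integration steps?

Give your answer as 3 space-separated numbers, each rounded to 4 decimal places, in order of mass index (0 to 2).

Answer: 8.3105 12.5443 17.6011

Derivation:
Step 0: x=[5.0000 13.0000 20.0000] v=[0.0000 0.0000 0.0000]
Step 1: x=[5.2500 12.9375 19.8750] v=[1.0000 -0.2500 -0.5000]
Step 2: x=[5.7110 12.8281 19.6328] v=[1.8438 -0.4375 -0.9688]
Step 3: x=[6.3116 12.6992 19.2900] v=[2.4024 -0.5156 -1.3712]
Step 4: x=[6.9607 12.5830 18.8734] v=[2.5962 -0.4648 -1.6666]
Step 5: x=[7.5626 12.5086 18.4205] v=[2.4074 -0.2978 -1.8118]
Step 6: x=[8.0327 12.4945 17.9786] v=[1.8804 -0.0563 -1.7678]
Step 7: x=[8.3105 12.5443 17.6011] v=[1.1113 0.1993 -1.5099]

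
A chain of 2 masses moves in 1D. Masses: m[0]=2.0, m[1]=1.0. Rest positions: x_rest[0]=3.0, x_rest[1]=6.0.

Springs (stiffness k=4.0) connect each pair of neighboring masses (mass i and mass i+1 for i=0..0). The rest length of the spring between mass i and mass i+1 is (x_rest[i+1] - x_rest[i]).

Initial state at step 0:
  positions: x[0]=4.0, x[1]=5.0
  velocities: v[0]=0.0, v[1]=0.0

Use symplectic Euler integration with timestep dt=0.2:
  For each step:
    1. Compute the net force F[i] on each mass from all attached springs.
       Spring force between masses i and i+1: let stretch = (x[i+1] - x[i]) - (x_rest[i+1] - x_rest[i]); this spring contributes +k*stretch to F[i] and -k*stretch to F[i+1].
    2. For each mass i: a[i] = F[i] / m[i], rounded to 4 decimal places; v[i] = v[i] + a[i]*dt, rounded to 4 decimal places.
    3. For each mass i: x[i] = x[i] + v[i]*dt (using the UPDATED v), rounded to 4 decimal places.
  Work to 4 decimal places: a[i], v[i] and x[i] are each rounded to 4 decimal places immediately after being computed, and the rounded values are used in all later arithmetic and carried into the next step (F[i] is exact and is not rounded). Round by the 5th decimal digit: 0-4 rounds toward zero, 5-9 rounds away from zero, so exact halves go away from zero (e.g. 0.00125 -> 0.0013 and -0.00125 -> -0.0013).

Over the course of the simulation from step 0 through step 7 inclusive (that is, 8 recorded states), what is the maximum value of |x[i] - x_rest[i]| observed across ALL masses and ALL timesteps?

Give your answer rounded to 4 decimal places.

Step 0: x=[4.0000 5.0000] v=[0.0000 0.0000]
Step 1: x=[3.8400 5.3200] v=[-0.8000 1.6000]
Step 2: x=[3.5584 5.8832] v=[-1.4080 2.8160]
Step 3: x=[3.2228 6.5544] v=[-1.6781 3.3562]
Step 4: x=[2.9137 7.1726] v=[-1.5455 3.0909]
Step 5: x=[2.7053 7.5894] v=[-1.0419 2.0838]
Step 6: x=[2.6476 7.7047] v=[-0.2883 0.5765]
Step 7: x=[2.7545 7.4909] v=[0.5345 -1.0692]
Max displacement = 1.7047

Answer: 1.7047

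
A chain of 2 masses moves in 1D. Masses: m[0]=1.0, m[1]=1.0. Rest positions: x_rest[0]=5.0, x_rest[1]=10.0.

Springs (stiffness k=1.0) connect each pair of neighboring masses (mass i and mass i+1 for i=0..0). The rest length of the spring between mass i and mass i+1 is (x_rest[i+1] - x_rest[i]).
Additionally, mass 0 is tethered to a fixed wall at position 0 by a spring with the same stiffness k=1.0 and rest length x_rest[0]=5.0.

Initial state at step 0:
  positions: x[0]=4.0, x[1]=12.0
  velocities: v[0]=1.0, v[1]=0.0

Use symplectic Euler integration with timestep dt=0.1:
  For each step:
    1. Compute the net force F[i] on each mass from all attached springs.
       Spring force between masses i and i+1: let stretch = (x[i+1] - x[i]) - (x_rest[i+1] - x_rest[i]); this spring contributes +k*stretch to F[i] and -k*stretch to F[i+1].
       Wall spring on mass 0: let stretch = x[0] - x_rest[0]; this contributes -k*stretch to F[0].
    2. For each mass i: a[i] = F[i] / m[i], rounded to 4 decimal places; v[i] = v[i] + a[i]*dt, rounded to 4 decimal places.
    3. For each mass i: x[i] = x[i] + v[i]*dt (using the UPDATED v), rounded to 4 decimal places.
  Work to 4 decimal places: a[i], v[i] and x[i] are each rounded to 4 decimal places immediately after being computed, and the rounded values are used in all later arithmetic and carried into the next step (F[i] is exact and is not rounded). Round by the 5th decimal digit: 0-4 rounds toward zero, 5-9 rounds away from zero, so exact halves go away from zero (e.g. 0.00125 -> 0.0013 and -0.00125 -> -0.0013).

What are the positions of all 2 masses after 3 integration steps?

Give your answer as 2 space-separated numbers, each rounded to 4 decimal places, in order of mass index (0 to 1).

Step 0: x=[4.0000 12.0000] v=[1.0000 0.0000]
Step 1: x=[4.1400 11.9700] v=[1.4000 -0.3000]
Step 2: x=[4.3169 11.9117] v=[1.7690 -0.5830]
Step 3: x=[4.5266 11.8275] v=[2.0968 -0.8425]

Answer: 4.5266 11.8275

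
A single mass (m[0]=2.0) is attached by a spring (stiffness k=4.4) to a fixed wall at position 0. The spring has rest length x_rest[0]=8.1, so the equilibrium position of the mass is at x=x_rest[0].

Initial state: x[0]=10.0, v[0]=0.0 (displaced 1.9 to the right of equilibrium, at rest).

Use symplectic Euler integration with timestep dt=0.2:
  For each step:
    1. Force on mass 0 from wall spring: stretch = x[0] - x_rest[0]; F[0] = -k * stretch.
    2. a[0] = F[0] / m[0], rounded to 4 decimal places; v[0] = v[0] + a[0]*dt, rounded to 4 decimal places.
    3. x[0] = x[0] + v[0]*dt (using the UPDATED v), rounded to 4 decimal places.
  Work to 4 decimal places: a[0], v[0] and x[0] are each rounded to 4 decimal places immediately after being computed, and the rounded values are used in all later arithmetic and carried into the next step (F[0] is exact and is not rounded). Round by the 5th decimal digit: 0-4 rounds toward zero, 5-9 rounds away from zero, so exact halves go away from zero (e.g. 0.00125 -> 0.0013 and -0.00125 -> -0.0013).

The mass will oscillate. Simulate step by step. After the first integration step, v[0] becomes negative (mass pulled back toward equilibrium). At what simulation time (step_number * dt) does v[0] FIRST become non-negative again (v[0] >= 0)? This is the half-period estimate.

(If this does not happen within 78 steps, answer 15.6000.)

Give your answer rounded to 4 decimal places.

Step 0: x=[10.0000] v=[0.0000]
Step 1: x=[9.8328] v=[-0.8360]
Step 2: x=[9.5131] v=[-1.5984]
Step 3: x=[9.0691] v=[-2.2202]
Step 4: x=[8.5398] v=[-2.6466]
Step 5: x=[7.9718] v=[-2.8401]
Step 6: x=[7.4151] v=[-2.7837]
Step 7: x=[6.9186] v=[-2.4823]
Step 8: x=[6.5261] v=[-1.9625]
Step 9: x=[6.2721] v=[-1.2700]
Step 10: x=[6.1790] v=[-0.4657]
Step 11: x=[6.2549] v=[0.3795]
First v>=0 after going negative at step 11, time=2.2000

Answer: 2.2000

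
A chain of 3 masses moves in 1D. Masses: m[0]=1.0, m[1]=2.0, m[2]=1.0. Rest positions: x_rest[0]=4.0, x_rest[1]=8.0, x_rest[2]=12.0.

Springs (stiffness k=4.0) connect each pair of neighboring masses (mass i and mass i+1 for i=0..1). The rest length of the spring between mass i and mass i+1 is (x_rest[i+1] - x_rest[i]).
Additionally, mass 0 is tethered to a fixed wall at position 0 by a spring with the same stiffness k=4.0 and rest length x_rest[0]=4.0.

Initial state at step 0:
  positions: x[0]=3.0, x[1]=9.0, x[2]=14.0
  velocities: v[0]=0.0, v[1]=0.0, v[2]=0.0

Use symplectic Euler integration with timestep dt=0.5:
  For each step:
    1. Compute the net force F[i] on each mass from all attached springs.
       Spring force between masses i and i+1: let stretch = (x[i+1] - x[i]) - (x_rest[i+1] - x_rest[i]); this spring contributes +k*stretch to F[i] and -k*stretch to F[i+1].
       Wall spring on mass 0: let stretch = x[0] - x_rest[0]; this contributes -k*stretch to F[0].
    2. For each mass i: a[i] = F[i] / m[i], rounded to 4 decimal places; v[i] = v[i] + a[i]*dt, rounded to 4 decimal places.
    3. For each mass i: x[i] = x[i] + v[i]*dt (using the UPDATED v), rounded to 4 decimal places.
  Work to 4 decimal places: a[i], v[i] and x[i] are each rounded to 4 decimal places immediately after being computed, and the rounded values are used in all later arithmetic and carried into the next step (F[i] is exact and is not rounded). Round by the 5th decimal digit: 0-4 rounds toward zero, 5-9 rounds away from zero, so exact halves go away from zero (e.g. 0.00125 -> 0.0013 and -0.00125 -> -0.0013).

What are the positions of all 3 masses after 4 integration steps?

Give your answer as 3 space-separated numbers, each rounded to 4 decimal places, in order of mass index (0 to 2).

Step 0: x=[3.0000 9.0000 14.0000] v=[0.0000 0.0000 0.0000]
Step 1: x=[6.0000 8.5000 13.0000] v=[6.0000 -1.0000 -2.0000]
Step 2: x=[5.5000 9.0000 11.5000] v=[-1.0000 1.0000 -3.0000]
Step 3: x=[3.0000 9.0000 11.5000] v=[-5.0000 0.0000 0.0000]
Step 4: x=[3.5000 7.2500 13.0000] v=[1.0000 -3.5000 3.0000]

Answer: 3.5000 7.2500 13.0000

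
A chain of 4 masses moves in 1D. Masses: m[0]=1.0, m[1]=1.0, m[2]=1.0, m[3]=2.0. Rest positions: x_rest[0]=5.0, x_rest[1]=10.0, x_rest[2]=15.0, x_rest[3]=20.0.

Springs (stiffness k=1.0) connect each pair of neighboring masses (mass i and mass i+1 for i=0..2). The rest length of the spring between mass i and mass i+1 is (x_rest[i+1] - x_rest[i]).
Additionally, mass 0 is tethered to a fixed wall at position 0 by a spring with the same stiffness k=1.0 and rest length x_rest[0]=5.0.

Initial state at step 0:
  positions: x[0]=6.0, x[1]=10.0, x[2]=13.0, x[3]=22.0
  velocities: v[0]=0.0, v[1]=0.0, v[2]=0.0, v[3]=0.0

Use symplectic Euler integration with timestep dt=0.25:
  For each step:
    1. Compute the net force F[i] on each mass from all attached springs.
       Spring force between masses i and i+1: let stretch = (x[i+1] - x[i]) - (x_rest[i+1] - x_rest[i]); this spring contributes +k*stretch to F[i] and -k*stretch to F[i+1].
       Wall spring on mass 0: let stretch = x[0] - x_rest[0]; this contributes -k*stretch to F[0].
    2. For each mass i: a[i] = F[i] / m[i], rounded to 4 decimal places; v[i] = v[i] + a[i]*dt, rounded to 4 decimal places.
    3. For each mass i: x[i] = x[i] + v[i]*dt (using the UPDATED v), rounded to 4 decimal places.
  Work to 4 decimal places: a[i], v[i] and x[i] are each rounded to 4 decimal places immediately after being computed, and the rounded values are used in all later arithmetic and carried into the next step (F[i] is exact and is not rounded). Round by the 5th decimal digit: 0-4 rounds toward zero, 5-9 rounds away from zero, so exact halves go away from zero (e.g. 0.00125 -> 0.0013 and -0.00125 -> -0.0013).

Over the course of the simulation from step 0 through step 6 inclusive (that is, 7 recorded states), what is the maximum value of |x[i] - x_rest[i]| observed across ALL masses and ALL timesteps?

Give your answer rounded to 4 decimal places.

Answer: 2.5193

Derivation:
Step 0: x=[6.0000 10.0000 13.0000 22.0000] v=[0.0000 0.0000 0.0000 0.0000]
Step 1: x=[5.8750 9.9375 13.3750 21.8750] v=[-0.5000 -0.2500 1.5000 -0.5000]
Step 2: x=[5.6367 9.8359 14.0664 21.6406] v=[-0.9531 -0.4063 2.7656 -0.9375]
Step 3: x=[5.3086 9.7363 14.9668 21.3258] v=[-1.3125 -0.3985 3.6015 -1.2593]
Step 4: x=[4.9254 9.6869 15.9377 20.9685] v=[-1.5327 -0.1978 3.8836 -1.4292]
Step 5: x=[4.5320 9.7305 16.8324 20.6102] v=[-1.5737 0.1745 3.5786 -1.4331]
Step 6: x=[4.1802 9.8931 17.5193 20.2901] v=[-1.4071 0.6504 2.7476 -1.2803]
Max displacement = 2.5193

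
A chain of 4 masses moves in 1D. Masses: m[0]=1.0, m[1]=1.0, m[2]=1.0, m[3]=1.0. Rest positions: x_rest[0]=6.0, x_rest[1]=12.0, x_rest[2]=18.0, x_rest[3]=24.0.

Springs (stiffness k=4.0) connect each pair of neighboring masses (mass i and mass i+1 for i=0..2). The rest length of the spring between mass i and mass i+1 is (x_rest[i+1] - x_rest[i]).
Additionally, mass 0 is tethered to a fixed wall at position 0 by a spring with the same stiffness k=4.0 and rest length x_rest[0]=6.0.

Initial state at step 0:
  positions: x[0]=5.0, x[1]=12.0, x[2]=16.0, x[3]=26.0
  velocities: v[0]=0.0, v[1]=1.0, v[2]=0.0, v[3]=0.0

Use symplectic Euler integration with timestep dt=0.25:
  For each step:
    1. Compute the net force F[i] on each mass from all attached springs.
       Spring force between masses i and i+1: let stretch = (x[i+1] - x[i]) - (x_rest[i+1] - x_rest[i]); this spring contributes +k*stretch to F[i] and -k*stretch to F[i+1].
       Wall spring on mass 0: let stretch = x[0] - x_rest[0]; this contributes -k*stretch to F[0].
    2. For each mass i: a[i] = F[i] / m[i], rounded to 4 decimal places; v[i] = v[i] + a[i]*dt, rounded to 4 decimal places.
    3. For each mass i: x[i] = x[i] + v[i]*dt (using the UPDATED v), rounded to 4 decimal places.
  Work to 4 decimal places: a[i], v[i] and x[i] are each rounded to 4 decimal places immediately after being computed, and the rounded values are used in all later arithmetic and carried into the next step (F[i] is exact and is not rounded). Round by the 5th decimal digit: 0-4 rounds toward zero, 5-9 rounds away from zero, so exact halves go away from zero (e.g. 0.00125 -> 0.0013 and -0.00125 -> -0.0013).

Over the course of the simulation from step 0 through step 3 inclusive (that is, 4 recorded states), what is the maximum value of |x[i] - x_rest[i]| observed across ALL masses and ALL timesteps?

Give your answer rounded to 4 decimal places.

Answer: 2.2188

Derivation:
Step 0: x=[5.0000 12.0000 16.0000 26.0000] v=[0.0000 1.0000 0.0000 0.0000]
Step 1: x=[5.5000 11.5000 17.5000 25.0000] v=[2.0000 -2.0000 6.0000 -4.0000]
Step 2: x=[6.1250 11.0000 19.3750 23.6250] v=[2.5000 -2.0000 7.5000 -5.5000]
Step 3: x=[6.4375 11.3750 20.2188 22.6875] v=[1.2500 1.5000 3.3750 -3.7500]
Max displacement = 2.2188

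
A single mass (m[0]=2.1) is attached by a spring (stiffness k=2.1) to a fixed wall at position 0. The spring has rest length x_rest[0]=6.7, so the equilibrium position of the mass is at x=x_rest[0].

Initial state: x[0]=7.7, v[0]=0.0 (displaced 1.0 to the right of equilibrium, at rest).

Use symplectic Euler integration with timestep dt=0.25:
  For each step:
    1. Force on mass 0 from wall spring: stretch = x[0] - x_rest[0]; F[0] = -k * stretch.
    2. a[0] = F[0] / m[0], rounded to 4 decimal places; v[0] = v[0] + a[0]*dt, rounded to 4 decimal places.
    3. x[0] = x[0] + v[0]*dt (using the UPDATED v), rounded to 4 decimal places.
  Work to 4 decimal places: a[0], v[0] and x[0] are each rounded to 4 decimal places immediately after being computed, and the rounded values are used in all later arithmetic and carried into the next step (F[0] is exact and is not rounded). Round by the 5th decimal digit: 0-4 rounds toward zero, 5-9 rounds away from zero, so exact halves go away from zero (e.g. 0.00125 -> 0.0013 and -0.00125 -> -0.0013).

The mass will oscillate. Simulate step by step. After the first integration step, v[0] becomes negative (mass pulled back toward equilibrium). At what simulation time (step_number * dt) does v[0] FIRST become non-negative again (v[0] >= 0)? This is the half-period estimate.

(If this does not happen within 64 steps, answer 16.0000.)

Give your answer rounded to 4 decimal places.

Step 0: x=[7.7000] v=[0.0000]
Step 1: x=[7.6375] v=[-0.2500]
Step 2: x=[7.5164] v=[-0.4844]
Step 3: x=[7.3443] v=[-0.6885]
Step 4: x=[7.1319] v=[-0.8496]
Step 5: x=[6.8925] v=[-0.9576]
Step 6: x=[6.6411] v=[-1.0057]
Step 7: x=[6.3934] v=[-0.9910]
Step 8: x=[6.1648] v=[-0.9144]
Step 9: x=[5.9697] v=[-0.7806]
Step 10: x=[5.8202] v=[-0.5980]
Step 11: x=[5.7257] v=[-0.3781]
Step 12: x=[5.6921] v=[-0.1345]
Step 13: x=[5.7215] v=[0.1175]
First v>=0 after going negative at step 13, time=3.2500

Answer: 3.2500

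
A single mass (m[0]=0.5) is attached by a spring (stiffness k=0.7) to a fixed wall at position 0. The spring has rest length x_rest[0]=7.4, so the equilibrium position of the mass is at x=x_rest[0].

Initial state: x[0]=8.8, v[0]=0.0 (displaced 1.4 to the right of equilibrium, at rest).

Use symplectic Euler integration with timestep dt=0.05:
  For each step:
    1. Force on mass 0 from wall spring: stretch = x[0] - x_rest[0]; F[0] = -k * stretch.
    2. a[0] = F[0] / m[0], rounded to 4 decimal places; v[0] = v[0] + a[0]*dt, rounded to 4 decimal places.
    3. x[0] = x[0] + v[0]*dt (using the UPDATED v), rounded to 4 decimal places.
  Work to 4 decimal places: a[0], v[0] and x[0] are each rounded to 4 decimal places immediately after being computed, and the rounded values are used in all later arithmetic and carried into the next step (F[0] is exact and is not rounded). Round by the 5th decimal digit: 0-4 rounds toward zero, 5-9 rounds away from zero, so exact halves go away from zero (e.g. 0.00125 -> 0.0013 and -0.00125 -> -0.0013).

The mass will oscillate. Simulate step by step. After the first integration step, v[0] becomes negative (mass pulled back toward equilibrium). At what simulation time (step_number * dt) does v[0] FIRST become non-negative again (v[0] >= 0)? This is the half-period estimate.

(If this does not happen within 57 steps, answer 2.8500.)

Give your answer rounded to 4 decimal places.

Step 0: x=[8.8000] v=[0.0000]
Step 1: x=[8.7951] v=[-0.0980]
Step 2: x=[8.7853] v=[-0.1957]
Step 3: x=[8.7707] v=[-0.2927]
Step 4: x=[8.7513] v=[-0.3887]
Step 5: x=[8.7271] v=[-0.4833]
Step 6: x=[8.6983] v=[-0.5762]
Step 7: x=[8.6649] v=[-0.6671]
Step 8: x=[8.6271] v=[-0.7556]
Step 9: x=[8.5850] v=[-0.8415]
Step 10: x=[8.5388] v=[-0.9245]
Step 11: x=[8.4886] v=[-1.0042]
Step 12: x=[8.4346] v=[-1.0804]
Step 13: x=[8.3770] v=[-1.1528]
Step 14: x=[8.3159] v=[-1.2212]
Step 15: x=[8.2516] v=[-1.2853]
Step 16: x=[8.1844] v=[-1.3449]
Step 17: x=[8.1144] v=[-1.3998]
Step 18: x=[8.0419] v=[-1.4498]
Step 19: x=[7.9672] v=[-1.4947]
Step 20: x=[7.8905] v=[-1.5344]
Step 21: x=[7.8121] v=[-1.5687]
Step 22: x=[7.7322] v=[-1.5975]
Step 23: x=[7.6512] v=[-1.6208]
Step 24: x=[7.5693] v=[-1.6384]
Step 25: x=[7.4868] v=[-1.6503]
Step 26: x=[7.4040] v=[-1.6564]
Step 27: x=[7.3212] v=[-1.6567]
Step 28: x=[7.2386] v=[-1.6512]
Step 29: x=[7.1566] v=[-1.6399]
Step 30: x=[7.0755] v=[-1.6229]
Step 31: x=[6.9955] v=[-1.6002]
Step 32: x=[6.9169] v=[-1.5719]
Step 33: x=[6.8400] v=[-1.5381]
Step 34: x=[6.7651] v=[-1.4989]
Step 35: x=[6.6924] v=[-1.4545]
Step 36: x=[6.6222] v=[-1.4050]
Step 37: x=[6.5547] v=[-1.3506]
Step 38: x=[6.4901] v=[-1.2914]
Step 39: x=[6.4287] v=[-1.2277]
Step 40: x=[6.3707] v=[-1.1597]
Step 41: x=[6.3163] v=[-1.0877]
Step 42: x=[6.2657] v=[-1.0118]
Step 43: x=[6.2191] v=[-0.9324]
Step 44: x=[6.1766] v=[-0.8497]
Step 45: x=[6.1384] v=[-0.7641]
Step 46: x=[6.1046] v=[-0.6758]
Step 47: x=[6.0753] v=[-0.5851]
Step 48: x=[6.0507] v=[-0.4924]
Step 49: x=[6.0308] v=[-0.3980]
Step 50: x=[6.0157] v=[-0.3022]
Step 51: x=[6.0054] v=[-0.2053]
Step 52: x=[6.0000] v=[-0.1077]
Step 53: x=[5.9995] v=[-0.0097]
Step 54: x=[6.0039] v=[0.0883]
First v>=0 after going negative at step 54, time=2.7000

Answer: 2.7000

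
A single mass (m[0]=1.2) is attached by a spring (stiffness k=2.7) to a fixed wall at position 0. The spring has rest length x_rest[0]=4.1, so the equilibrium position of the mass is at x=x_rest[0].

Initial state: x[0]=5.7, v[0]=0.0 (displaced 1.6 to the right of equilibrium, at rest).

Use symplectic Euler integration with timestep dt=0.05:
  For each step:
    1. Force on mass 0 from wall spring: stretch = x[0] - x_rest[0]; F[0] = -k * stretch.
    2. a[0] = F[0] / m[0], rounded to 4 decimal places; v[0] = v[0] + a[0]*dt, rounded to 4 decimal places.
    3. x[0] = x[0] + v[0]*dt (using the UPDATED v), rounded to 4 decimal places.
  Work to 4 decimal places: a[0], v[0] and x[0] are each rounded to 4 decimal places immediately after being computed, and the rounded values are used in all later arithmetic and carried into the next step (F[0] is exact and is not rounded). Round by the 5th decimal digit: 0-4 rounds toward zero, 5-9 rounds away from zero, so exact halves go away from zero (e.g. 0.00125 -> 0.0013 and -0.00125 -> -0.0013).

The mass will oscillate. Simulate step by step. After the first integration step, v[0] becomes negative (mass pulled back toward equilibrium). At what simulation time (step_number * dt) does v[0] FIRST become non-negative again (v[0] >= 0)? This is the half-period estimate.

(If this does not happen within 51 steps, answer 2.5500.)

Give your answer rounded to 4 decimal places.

Answer: 2.1000

Derivation:
Step 0: x=[5.7000] v=[0.0000]
Step 1: x=[5.6910] v=[-0.1800]
Step 2: x=[5.6731] v=[-0.3590]
Step 3: x=[5.6463] v=[-0.5360]
Step 4: x=[5.6108] v=[-0.7100]
Step 5: x=[5.5668] v=[-0.8800]
Step 6: x=[5.5146] v=[-1.0450]
Step 7: x=[5.4544] v=[-1.2041]
Step 8: x=[5.3866] v=[-1.3565]
Step 9: x=[5.3115] v=[-1.5012]
Step 10: x=[5.2296] v=[-1.6375]
Step 11: x=[5.1414] v=[-1.7646]
Step 12: x=[5.0473] v=[-1.8818]
Step 13: x=[4.9479] v=[-1.9884]
Step 14: x=[4.8437] v=[-2.0838]
Step 15: x=[4.7353] v=[-2.1675]
Step 16: x=[4.6234] v=[-2.2390]
Step 17: x=[4.5085] v=[-2.2979]
Step 18: x=[4.3913] v=[-2.3439]
Step 19: x=[4.2725] v=[-2.3767]
Step 20: x=[4.1527] v=[-2.3961]
Step 21: x=[4.0326] v=[-2.4020]
Step 22: x=[3.9129] v=[-2.3944]
Step 23: x=[3.7942] v=[-2.3734]
Step 24: x=[3.6773] v=[-2.3390]
Step 25: x=[3.5627] v=[-2.2914]
Step 26: x=[3.4512] v=[-2.2310]
Step 27: x=[3.3433] v=[-2.1580]
Step 28: x=[3.2397] v=[-2.0729]
Step 29: x=[3.1409] v=[-1.9761]
Step 30: x=[3.0475] v=[-1.8682]
Step 31: x=[2.9600] v=[-1.7498]
Step 32: x=[2.8789] v=[-1.6216]
Step 33: x=[2.8047] v=[-1.4842]
Step 34: x=[2.7378] v=[-1.3385]
Step 35: x=[2.6785] v=[-1.1853]
Step 36: x=[2.6272] v=[-1.0254]
Step 37: x=[2.5842] v=[-0.8597]
Step 38: x=[2.5497] v=[-0.6892]
Step 39: x=[2.5240] v=[-0.5148]
Step 40: x=[2.5071] v=[-0.3375]
Step 41: x=[2.4992] v=[-0.1583]
Step 42: x=[2.5003] v=[0.0218]
First v>=0 after going negative at step 42, time=2.1000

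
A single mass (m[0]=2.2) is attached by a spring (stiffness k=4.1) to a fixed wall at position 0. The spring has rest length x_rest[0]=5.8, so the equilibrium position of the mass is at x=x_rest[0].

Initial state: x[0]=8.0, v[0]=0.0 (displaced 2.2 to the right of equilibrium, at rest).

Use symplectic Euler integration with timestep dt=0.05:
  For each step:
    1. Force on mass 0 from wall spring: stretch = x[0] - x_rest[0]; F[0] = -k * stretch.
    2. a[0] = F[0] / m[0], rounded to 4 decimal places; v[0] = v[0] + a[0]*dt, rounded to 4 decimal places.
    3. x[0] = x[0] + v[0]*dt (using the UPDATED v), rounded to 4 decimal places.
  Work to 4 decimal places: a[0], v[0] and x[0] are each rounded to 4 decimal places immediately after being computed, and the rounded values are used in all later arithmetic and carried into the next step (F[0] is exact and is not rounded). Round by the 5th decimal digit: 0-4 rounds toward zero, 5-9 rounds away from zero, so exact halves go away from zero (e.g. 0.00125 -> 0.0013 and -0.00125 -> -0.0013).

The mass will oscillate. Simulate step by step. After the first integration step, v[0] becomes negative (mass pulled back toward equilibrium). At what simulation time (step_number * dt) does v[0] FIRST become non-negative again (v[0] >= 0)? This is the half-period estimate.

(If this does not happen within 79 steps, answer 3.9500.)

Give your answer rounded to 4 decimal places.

Step 0: x=[8.0000] v=[0.0000]
Step 1: x=[7.9898] v=[-0.2050]
Step 2: x=[7.9693] v=[-0.4091]
Step 3: x=[7.9387] v=[-0.6112]
Step 4: x=[7.8982] v=[-0.8105]
Step 5: x=[7.8479] v=[-1.0060]
Step 6: x=[7.7881] v=[-1.1968]
Step 7: x=[7.7190] v=[-1.3821]
Step 8: x=[7.6410] v=[-1.5609]
Step 9: x=[7.5544] v=[-1.7325]
Step 10: x=[7.4596] v=[-1.8960]
Step 11: x=[7.3571] v=[-2.0506]
Step 12: x=[7.2473] v=[-2.1957]
Step 13: x=[7.1308] v=[-2.3306]
Step 14: x=[7.0081] v=[-2.4546]
Step 15: x=[6.8797] v=[-2.5672]
Step 16: x=[6.7463] v=[-2.6678]
Step 17: x=[6.6085] v=[-2.7560]
Step 18: x=[6.4669] v=[-2.8313]
Step 19: x=[6.3222] v=[-2.8934]
Step 20: x=[6.1751] v=[-2.9421]
Step 21: x=[6.0262] v=[-2.9771]
Step 22: x=[5.8763] v=[-2.9982]
Step 23: x=[5.7260] v=[-3.0053]
Step 24: x=[5.5761] v=[-2.9984]
Step 25: x=[5.4272] v=[-2.9775]
Step 26: x=[5.2801] v=[-2.9428]
Step 27: x=[5.1354] v=[-2.8944]
Step 28: x=[4.9938] v=[-2.8325]
Step 29: x=[4.8559] v=[-2.7574]
Step 30: x=[4.7224] v=[-2.6694]
Step 31: x=[4.5940] v=[-2.5690]
Step 32: x=[4.4712] v=[-2.4566]
Step 33: x=[4.3546] v=[-2.3328]
Step 34: x=[4.2447] v=[-2.1981]
Step 35: x=[4.1420] v=[-2.0532]
Step 36: x=[4.0471] v=[-1.8987]
Step 37: x=[3.9603] v=[-1.7354]
Step 38: x=[3.8821] v=[-1.5640]
Step 39: x=[3.8128] v=[-1.3853]
Step 40: x=[3.7528] v=[-1.2001]
Step 41: x=[3.7023] v=[-1.0093]
Step 42: x=[3.6616] v=[-0.8138]
Step 43: x=[3.6309] v=[-0.6145]
Step 44: x=[3.6103] v=[-0.4124]
Step 45: x=[3.5999] v=[-0.2084]
Step 46: x=[3.5997] v=[-0.0034]
Step 47: x=[3.6098] v=[0.2016]
First v>=0 after going negative at step 47, time=2.3500

Answer: 2.3500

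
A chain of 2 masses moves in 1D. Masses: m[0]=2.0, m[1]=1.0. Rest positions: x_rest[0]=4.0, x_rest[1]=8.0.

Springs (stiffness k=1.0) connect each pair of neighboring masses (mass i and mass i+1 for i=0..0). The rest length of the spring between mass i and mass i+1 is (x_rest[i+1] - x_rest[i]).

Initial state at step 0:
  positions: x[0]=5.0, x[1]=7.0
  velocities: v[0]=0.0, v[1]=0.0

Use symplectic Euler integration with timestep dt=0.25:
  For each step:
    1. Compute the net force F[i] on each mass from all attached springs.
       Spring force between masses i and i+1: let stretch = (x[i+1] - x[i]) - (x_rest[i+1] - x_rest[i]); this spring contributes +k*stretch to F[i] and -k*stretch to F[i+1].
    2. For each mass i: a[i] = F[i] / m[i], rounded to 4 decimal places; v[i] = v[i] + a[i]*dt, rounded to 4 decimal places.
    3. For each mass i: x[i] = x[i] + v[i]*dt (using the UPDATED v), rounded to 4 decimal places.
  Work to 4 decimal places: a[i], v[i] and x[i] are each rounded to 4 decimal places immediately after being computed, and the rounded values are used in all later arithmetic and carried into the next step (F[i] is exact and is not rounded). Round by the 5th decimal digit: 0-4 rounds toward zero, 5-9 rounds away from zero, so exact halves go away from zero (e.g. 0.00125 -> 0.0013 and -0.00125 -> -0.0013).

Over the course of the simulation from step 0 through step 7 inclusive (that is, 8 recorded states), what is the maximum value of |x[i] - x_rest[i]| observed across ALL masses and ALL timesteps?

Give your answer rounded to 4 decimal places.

Answer: 1.2378

Derivation:
Step 0: x=[5.0000 7.0000] v=[0.0000 0.0000]
Step 1: x=[4.9375 7.1250] v=[-0.2500 0.5000]
Step 2: x=[4.8184 7.3633] v=[-0.4766 0.9531]
Step 3: x=[4.6538 7.6925] v=[-0.6585 1.3169]
Step 4: x=[4.4591 8.0818] v=[-0.7787 1.5572]
Step 5: x=[4.2526 8.4947] v=[-0.8259 1.6515]
Step 6: x=[4.0537 8.8925] v=[-0.7956 1.5910]
Step 7: x=[3.8810 9.2378] v=[-0.6908 1.3813]
Max displacement = 1.2378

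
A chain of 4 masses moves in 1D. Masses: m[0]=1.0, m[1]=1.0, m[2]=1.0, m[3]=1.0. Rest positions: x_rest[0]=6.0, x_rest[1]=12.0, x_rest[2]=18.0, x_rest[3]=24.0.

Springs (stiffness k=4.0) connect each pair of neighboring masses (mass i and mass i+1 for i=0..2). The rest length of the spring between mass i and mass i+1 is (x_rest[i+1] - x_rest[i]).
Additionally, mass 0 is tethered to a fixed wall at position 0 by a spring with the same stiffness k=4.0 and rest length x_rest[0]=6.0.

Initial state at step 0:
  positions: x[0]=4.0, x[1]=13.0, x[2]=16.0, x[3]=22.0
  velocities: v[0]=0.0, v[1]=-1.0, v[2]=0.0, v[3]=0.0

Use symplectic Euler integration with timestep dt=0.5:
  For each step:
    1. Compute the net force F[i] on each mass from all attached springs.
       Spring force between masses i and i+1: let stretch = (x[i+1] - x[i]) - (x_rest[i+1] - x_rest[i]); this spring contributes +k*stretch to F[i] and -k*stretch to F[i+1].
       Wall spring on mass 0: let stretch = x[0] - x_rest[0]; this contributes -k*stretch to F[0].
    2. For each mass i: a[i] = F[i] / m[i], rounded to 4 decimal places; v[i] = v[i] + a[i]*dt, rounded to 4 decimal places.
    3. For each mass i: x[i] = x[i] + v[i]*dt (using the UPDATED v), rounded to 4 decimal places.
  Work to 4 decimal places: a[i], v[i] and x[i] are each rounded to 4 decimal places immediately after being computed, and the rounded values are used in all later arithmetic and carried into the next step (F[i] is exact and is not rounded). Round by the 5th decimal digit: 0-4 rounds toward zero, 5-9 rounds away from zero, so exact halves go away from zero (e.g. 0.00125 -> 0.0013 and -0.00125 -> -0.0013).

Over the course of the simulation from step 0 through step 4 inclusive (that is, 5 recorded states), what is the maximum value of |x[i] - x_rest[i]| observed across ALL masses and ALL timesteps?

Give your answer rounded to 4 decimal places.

Answer: 5.5000

Derivation:
Step 0: x=[4.0000 13.0000 16.0000 22.0000] v=[0.0000 -1.0000 0.0000 0.0000]
Step 1: x=[9.0000 6.5000 19.0000 22.0000] v=[10.0000 -13.0000 6.0000 0.0000]
Step 2: x=[2.5000 15.0000 12.5000 25.0000] v=[-13.0000 17.0000 -13.0000 6.0000]
Step 3: x=[6.0000 8.5000 21.0000 21.5000] v=[7.0000 -13.0000 17.0000 -7.0000]
Step 4: x=[6.0000 12.0000 17.5000 23.5000] v=[0.0000 7.0000 -7.0000 4.0000]
Max displacement = 5.5000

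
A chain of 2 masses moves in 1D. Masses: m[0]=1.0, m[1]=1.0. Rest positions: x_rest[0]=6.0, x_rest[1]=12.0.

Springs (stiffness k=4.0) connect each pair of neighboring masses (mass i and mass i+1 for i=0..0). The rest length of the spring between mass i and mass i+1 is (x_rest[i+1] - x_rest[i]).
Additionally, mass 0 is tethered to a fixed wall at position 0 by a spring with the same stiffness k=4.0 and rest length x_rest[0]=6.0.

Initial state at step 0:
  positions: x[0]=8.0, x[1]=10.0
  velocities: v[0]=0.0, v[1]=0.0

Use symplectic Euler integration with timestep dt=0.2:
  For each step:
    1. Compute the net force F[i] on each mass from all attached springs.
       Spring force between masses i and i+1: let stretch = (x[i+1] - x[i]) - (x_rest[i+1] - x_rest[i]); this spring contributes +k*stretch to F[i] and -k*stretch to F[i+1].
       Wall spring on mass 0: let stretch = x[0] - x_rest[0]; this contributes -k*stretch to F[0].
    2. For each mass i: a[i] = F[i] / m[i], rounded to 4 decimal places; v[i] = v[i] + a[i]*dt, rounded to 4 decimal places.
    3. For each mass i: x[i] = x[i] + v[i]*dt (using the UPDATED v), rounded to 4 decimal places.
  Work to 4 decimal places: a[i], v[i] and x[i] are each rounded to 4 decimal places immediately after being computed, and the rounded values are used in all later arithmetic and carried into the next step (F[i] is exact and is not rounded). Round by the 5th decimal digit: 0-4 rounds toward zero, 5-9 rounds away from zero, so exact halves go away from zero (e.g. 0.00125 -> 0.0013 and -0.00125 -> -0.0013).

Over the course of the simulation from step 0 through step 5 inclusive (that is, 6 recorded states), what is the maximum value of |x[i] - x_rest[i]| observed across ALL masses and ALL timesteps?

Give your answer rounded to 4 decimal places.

Step 0: x=[8.0000 10.0000] v=[0.0000 0.0000]
Step 1: x=[7.0400 10.6400] v=[-4.8000 3.2000]
Step 2: x=[5.5296 11.6640] v=[-7.5520 5.1200]
Step 3: x=[4.1160 12.6665] v=[-7.0682 5.0125]
Step 4: x=[3.4119 13.2609] v=[-3.5206 2.9721]
Step 5: x=[3.7377 13.2395] v=[1.6291 -0.1071]
Max displacement = 2.5881

Answer: 2.5881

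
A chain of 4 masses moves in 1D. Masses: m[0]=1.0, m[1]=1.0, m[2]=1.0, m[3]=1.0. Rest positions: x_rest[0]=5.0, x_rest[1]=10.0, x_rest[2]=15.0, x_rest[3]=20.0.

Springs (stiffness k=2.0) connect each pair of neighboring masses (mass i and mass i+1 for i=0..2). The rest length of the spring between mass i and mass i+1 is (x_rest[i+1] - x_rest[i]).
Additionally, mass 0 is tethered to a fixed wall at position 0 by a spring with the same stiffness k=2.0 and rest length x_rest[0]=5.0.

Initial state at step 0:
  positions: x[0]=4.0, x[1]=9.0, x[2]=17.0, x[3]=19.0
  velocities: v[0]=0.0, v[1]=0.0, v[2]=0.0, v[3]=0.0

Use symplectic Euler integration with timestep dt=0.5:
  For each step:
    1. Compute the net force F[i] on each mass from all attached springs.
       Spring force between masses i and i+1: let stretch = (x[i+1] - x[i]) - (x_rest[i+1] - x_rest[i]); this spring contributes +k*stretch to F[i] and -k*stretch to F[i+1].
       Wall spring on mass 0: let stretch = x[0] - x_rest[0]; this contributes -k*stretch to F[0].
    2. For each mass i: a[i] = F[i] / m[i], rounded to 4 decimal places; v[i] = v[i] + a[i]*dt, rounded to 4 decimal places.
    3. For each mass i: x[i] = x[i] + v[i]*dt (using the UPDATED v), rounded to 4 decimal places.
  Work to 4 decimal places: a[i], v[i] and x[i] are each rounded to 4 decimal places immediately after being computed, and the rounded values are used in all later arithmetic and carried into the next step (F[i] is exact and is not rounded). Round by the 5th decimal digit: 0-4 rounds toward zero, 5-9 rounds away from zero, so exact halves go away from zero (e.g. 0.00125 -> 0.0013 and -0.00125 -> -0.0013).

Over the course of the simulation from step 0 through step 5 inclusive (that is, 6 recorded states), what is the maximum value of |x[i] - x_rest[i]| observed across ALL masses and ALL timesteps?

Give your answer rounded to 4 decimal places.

Step 0: x=[4.0000 9.0000 17.0000 19.0000] v=[0.0000 0.0000 0.0000 0.0000]
Step 1: x=[4.5000 10.5000 14.0000 20.5000] v=[1.0000 3.0000 -6.0000 3.0000]
Step 2: x=[5.7500 10.7500 12.5000 21.2500] v=[2.5000 0.5000 -3.0000 1.5000]
Step 3: x=[6.6250 9.3750 14.5000 20.1250] v=[1.7500 -2.7500 4.0000 -2.2500]
Step 4: x=[5.5625 9.1875 16.7500 18.6875] v=[-2.1250 -0.3750 4.5000 -2.8750]
Step 5: x=[3.5313 10.9688 16.1875 18.7813] v=[-4.0625 3.5625 -1.1250 0.1875]
Max displacement = 2.5000

Answer: 2.5000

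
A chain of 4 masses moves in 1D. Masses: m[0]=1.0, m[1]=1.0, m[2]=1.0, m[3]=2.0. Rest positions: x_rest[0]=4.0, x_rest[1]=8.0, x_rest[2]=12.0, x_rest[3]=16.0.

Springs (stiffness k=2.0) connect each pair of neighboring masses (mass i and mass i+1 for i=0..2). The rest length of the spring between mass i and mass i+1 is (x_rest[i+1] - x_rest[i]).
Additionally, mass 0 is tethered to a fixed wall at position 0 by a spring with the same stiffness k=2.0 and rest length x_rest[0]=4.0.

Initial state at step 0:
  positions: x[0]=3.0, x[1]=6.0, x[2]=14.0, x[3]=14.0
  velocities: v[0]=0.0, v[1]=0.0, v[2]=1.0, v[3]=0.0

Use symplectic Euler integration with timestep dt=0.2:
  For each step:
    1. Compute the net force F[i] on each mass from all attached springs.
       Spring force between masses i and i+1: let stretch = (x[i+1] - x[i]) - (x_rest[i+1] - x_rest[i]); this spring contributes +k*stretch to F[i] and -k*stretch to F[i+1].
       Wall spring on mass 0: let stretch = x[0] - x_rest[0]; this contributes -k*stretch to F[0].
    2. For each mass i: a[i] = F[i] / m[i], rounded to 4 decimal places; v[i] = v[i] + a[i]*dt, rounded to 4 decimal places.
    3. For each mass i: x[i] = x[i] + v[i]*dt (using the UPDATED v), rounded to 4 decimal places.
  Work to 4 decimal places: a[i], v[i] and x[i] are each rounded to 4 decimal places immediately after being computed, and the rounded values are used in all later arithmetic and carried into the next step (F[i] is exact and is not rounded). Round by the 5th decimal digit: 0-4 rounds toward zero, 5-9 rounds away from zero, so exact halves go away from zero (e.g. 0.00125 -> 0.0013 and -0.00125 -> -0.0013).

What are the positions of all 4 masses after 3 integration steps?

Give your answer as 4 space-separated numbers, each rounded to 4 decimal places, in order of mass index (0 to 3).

Answer: 3.1469 7.9156 11.3397 14.8376

Derivation:
Step 0: x=[3.0000 6.0000 14.0000 14.0000] v=[0.0000 0.0000 1.0000 0.0000]
Step 1: x=[3.0000 6.4000 13.5600 14.1600] v=[0.0000 2.0000 -2.2000 0.8000]
Step 2: x=[3.0320 7.1008 12.5952 14.4560] v=[0.1600 3.5040 -4.8240 1.4800]
Step 3: x=[3.1469 7.9156 11.3397 14.8376] v=[0.5747 4.0742 -6.2774 1.9078]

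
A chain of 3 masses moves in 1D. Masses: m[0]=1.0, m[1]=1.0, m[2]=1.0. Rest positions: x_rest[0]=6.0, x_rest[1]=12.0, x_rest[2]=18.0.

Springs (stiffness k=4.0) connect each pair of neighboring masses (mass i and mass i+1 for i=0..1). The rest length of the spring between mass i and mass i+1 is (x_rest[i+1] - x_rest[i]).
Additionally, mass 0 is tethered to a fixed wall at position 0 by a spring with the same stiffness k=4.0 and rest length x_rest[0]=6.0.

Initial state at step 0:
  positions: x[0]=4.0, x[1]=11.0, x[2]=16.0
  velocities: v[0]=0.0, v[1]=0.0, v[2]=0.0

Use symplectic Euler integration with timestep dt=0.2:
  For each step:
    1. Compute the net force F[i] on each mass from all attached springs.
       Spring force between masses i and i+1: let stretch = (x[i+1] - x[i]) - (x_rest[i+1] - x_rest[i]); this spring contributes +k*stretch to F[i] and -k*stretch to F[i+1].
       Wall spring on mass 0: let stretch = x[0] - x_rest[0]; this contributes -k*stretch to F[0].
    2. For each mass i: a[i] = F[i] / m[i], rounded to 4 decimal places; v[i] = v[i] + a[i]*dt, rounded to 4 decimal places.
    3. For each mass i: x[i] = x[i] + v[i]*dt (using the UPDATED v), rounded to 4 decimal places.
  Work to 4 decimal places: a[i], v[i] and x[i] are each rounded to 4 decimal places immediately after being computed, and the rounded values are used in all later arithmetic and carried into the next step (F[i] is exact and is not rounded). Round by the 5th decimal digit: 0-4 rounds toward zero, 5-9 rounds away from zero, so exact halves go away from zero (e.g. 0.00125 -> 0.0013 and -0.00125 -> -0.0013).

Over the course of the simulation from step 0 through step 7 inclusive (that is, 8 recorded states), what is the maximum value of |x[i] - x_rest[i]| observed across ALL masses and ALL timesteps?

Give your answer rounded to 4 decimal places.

Step 0: x=[4.0000 11.0000 16.0000] v=[0.0000 0.0000 0.0000]
Step 1: x=[4.4800 10.6800 16.1600] v=[2.4000 -1.6000 0.8000]
Step 2: x=[5.2352 10.2448 16.4032] v=[3.7760 -2.1760 1.2160]
Step 3: x=[5.9543 9.9934 16.6211] v=[3.5955 -1.2570 1.0893]
Step 4: x=[6.3670 10.1562 16.7385] v=[2.0633 0.8139 0.5871]
Step 5: x=[6.3672 10.7659 16.7628] v=[0.0011 3.0484 0.1213]
Step 6: x=[6.0525 11.6313 16.7876] v=[-1.5737 4.3270 0.1238]
Step 7: x=[5.6620 12.4291 16.9474] v=[-1.9527 3.9890 0.7988]
Max displacement = 2.0066

Answer: 2.0066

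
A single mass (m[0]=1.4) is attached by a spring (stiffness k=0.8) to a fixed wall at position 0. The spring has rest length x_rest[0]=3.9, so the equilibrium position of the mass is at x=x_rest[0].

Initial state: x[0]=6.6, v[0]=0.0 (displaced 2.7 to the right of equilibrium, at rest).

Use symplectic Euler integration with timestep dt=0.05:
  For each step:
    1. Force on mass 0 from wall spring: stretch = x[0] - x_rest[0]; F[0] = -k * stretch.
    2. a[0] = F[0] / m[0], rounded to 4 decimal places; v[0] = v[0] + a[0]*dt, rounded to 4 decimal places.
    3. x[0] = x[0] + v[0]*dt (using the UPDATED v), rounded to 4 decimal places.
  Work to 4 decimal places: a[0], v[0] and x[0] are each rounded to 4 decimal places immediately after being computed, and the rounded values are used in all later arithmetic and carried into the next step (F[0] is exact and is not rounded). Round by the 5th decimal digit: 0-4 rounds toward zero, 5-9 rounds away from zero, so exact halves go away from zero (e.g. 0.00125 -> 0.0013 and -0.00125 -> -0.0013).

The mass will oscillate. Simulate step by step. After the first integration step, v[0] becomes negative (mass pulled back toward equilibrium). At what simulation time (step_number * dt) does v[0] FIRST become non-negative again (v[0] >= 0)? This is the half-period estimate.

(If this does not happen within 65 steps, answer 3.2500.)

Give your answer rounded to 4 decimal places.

Answer: 3.2500

Derivation:
Step 0: x=[6.6000] v=[0.0000]
Step 1: x=[6.5961] v=[-0.0771]
Step 2: x=[6.5884] v=[-0.1541]
Step 3: x=[6.5769] v=[-0.2309]
Step 4: x=[6.5615] v=[-0.3074]
Step 5: x=[6.5423] v=[-0.3834]
Step 6: x=[6.5194] v=[-0.4589]
Step 7: x=[6.4927] v=[-0.5337]
Step 8: x=[6.4623] v=[-0.6078]
Step 9: x=[6.4283] v=[-0.6810]
Step 10: x=[6.3906] v=[-0.7532]
Step 11: x=[6.3494] v=[-0.8244]
Step 12: x=[6.3047] v=[-0.8944]
Step 13: x=[6.2565] v=[-0.9631]
Step 14: x=[6.2050] v=[-1.0304]
Step 15: x=[6.1502] v=[-1.0963]
Step 16: x=[6.0922] v=[-1.1606]
Step 17: x=[6.0310] v=[-1.2232]
Step 18: x=[5.9668] v=[-1.2841]
Step 19: x=[5.8996] v=[-1.3432]
Step 20: x=[5.8296] v=[-1.4003]
Step 21: x=[5.7568] v=[-1.4554]
Step 22: x=[5.6814] v=[-1.5085]
Step 23: x=[5.6034] v=[-1.5594]
Step 24: x=[5.5230] v=[-1.6081]
Step 25: x=[5.4403] v=[-1.6545]
Step 26: x=[5.3554] v=[-1.6985]
Step 27: x=[5.2684] v=[-1.7401]
Step 28: x=[5.1794] v=[-1.7792]
Step 29: x=[5.0886] v=[-1.8158]
Step 30: x=[4.9961] v=[-1.8498]
Step 31: x=[4.9020] v=[-1.8811]
Step 32: x=[4.8065] v=[-1.9097]
Step 33: x=[4.7097] v=[-1.9356]
Step 34: x=[4.6118] v=[-1.9587]
Step 35: x=[4.5129] v=[-1.9790]
Step 36: x=[4.4131] v=[-1.9965]
Step 37: x=[4.3125] v=[-2.0112]
Step 38: x=[4.2114] v=[-2.0230]
Step 39: x=[4.1098] v=[-2.0319]
Step 40: x=[4.0079] v=[-2.0379]
Step 41: x=[3.9059] v=[-2.0410]
Step 42: x=[3.8038] v=[-2.0412]
Step 43: x=[3.7019] v=[-2.0385]
Step 44: x=[3.6003] v=[-2.0328]
Step 45: x=[3.4991] v=[-2.0242]
Step 46: x=[3.3985] v=[-2.0127]
Step 47: x=[3.2986] v=[-1.9984]
Step 48: x=[3.1995] v=[-1.9812]
Step 49: x=[3.1014] v=[-1.9612]
Step 50: x=[3.0045] v=[-1.9384]
Step 51: x=[2.9089] v=[-1.9128]
Step 52: x=[2.8147] v=[-1.8845]
Step 53: x=[2.7220] v=[-1.8535]
Step 54: x=[2.6310] v=[-1.8198]
Step 55: x=[2.5418] v=[-1.7835]
Step 56: x=[2.4546] v=[-1.7447]
Step 57: x=[2.3694] v=[-1.7034]
Step 58: x=[2.2864] v=[-1.6597]
Step 59: x=[2.2057] v=[-1.6136]
Step 60: x=[2.1274] v=[-1.5652]
Step 61: x=[2.0517] v=[-1.5146]
Step 62: x=[1.9786] v=[-1.4618]
Step 63: x=[1.9083] v=[-1.4069]
Step 64: x=[1.8408] v=[-1.3500]
Step 65: x=[1.7762] v=[-1.2912]
v[0] did not become non-negative within 65 steps; using fallback time=3.2500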